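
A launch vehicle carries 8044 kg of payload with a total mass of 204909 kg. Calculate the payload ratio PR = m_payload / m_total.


PR = 8044 / 204909 = 0.0393

0.0393


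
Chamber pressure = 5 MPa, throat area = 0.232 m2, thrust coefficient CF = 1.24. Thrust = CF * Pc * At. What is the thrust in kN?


F = 1.24 * 5e6 * 0.232 = 1.4384e+06 N = 1438.4 kN

1438.4 kN


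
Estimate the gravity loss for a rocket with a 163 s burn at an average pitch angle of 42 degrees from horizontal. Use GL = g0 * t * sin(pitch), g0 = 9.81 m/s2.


GL = 9.81 * 163 * sin(42 deg) = 1070 m/s

1070 m/s


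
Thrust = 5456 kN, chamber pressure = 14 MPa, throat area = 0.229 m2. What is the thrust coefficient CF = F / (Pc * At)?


CF = 5456000 / (14e6 * 0.229) = 1.7

1.7


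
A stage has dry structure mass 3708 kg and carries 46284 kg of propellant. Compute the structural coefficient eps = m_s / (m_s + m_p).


eps = 3708 / (3708 + 46284) = 0.0742

0.0742


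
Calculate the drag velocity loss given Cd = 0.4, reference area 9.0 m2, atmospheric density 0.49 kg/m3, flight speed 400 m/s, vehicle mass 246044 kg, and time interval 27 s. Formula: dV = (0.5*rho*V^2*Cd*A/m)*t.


D = 0.5 * 0.49 * 400^2 * 0.4 * 9.0 = 141120.0 N
a = 141120.0 / 246044 = 0.5736 m/s2
dV = 0.5736 * 27 = 15.5 m/s

15.5 m/s


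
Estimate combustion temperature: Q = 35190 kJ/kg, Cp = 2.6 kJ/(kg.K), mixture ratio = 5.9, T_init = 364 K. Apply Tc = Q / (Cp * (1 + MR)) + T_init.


Tc = 35190 / (2.6 * (1 + 5.9)) + 364 = 2326 K

2326 K


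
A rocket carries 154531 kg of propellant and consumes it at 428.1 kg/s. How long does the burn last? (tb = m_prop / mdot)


tb = 154531 / 428.1 = 361.0 s

361.0 s


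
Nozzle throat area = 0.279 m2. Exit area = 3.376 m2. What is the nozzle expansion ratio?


AR = 3.376 / 0.279 = 12.1

12.1


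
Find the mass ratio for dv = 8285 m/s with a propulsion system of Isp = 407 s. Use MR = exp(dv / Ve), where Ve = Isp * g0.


Ve = 407 * 9.81 = 3992.67 m/s
MR = exp(8285 / 3992.67) = 7.965

7.965


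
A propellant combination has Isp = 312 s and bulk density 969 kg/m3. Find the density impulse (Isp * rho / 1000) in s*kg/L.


rho*Isp = 312 * 969 / 1000 = 302 s*kg/L

302 s*kg/L


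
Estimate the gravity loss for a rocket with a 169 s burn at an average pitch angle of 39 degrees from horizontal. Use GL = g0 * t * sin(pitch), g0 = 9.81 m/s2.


GL = 9.81 * 169 * sin(39 deg) = 1043 m/s

1043 m/s


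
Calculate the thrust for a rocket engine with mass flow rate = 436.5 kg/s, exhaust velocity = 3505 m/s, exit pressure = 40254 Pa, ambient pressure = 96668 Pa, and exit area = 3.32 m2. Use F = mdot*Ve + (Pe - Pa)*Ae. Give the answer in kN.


F = 436.5 * 3505 + (40254 - 96668) * 3.32 = 1.3426e+06 N = 1342.6 kN

1342.6 kN


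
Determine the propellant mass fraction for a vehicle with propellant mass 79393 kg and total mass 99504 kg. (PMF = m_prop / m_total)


PMF = 79393 / 99504 = 0.798

0.798


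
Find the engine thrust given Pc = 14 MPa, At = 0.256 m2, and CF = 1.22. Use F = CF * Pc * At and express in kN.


F = 1.22 * 14e6 * 0.256 = 4.3725e+06 N = 4372.5 kN

4372.5 kN


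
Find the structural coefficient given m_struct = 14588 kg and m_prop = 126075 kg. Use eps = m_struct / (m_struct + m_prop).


eps = 14588 / (14588 + 126075) = 0.1037

0.1037


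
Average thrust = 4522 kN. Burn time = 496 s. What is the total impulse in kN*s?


It = 4522 * 496 = 2242912 kN*s

2242912 kN*s


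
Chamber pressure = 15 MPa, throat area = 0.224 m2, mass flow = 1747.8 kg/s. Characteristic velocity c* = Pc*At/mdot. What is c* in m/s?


c* = 15e6 * 0.224 / 1747.8 = 1922 m/s

1922 m/s


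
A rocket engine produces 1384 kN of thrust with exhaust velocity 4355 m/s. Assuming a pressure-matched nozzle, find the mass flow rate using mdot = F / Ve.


mdot = F / Ve = 1384000 / 4355 = 317.8 kg/s

317.8 kg/s


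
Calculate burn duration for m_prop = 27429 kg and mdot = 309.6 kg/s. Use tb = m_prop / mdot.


tb = 27429 / 309.6 = 88.6 s

88.6 s


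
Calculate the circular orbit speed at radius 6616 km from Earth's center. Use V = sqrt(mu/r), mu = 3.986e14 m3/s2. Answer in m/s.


V = sqrt(3.986e14 / 6616000) = 7762 m/s

7762 m/s


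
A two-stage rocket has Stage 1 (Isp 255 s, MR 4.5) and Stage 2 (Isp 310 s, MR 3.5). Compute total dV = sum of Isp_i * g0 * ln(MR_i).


dV1 = 255 * 9.81 * ln(4.5) = 3762.5 m/s
dV2 = 310 * 9.81 * ln(3.5) = 3809.8 m/s
Total dV = 3762.5 + 3809.8 = 7572.3 m/s ~ 7572 m/s

7572 m/s


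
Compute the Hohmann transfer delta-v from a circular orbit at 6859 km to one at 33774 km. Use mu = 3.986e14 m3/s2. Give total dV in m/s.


V1 = sqrt(mu/r1) = 7623.22 m/s
dV1 = V1*(sqrt(2*r2/(r1+r2)) - 1) = 2205.69 m/s
V2 = sqrt(mu/r2) = 3435.4 m/s
dV2 = V2*(1 - sqrt(2*r1/(r1+r2))) = 1439.3 m/s
Total dV = 3645 m/s

3645 m/s


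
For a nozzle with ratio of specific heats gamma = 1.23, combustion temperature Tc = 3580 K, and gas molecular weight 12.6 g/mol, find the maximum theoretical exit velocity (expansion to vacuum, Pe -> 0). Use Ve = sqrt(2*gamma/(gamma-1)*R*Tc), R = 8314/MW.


R = 8314 / 12.6 = 659.84 J/(kg.K)
Ve = sqrt(2 * 1.23 / (1.23 - 1) * 659.84 * 3580) = 5026 m/s

5026 m/s


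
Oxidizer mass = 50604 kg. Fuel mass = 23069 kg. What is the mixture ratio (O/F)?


MR = 50604 / 23069 = 2.19

2.19


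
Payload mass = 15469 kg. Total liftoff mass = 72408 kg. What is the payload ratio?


PR = 15469 / 72408 = 0.2136

0.2136


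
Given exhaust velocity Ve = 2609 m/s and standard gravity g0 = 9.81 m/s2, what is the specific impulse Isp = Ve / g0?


Isp = Ve / g0 = 2609 / 9.81 = 266.0 s

266.0 s


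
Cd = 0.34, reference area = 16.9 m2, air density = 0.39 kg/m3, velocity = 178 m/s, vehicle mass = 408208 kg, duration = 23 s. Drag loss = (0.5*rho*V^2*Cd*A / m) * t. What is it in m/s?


D = 0.5 * 0.39 * 178^2 * 0.34 * 16.9 = 35500.97 N
a = 35500.97 / 408208 = 0.087 m/s2
dV = 0.087 * 23 = 2.0 m/s

2.0 m/s


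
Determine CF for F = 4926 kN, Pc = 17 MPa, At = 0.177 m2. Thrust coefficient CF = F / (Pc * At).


CF = 4926000 / (17e6 * 0.177) = 1.64

1.64


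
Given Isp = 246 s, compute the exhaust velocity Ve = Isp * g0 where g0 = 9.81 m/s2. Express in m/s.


Ve = Isp * g0 = 246 * 9.81 = 2413.3 m/s

2413.3 m/s


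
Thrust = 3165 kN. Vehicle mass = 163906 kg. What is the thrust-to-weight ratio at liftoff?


TWR = 3165000 / (163906 * 9.81) = 1.97

1.97


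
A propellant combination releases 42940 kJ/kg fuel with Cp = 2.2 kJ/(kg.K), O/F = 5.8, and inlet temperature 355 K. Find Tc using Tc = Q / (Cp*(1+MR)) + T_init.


Tc = 42940 / (2.2 * (1 + 5.8)) + 355 = 3225 K

3225 K


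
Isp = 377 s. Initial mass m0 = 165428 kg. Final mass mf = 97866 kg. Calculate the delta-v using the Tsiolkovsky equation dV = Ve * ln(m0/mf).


Ve = 377 * 9.81 = 3698.37 m/s
dV = 3698.37 * ln(165428/97866) = 1941 m/s

1941 m/s


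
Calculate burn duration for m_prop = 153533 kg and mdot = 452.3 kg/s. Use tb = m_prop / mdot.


tb = 153533 / 452.3 = 339.4 s

339.4 s


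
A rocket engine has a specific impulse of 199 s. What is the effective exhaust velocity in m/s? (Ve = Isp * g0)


Ve = Isp * g0 = 199 * 9.81 = 1952.2 m/s

1952.2 m/s


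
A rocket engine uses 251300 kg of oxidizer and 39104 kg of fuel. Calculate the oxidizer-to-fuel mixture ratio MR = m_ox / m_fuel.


MR = 251300 / 39104 = 6.43

6.43


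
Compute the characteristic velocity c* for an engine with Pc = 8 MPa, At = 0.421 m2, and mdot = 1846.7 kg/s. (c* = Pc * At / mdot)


c* = 8e6 * 0.421 / 1846.7 = 1824 m/s

1824 m/s


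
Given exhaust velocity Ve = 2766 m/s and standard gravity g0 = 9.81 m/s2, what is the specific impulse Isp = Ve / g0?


Isp = Ve / g0 = 2766 / 9.81 = 282.0 s

282.0 s


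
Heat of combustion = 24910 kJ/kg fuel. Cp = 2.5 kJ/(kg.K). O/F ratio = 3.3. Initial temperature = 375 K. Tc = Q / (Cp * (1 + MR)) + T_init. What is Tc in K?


Tc = 24910 / (2.5 * (1 + 3.3)) + 375 = 2692 K

2692 K


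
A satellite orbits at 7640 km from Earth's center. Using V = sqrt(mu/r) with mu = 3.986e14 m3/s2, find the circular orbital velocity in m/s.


V = sqrt(3.986e14 / 7640000) = 7223 m/s

7223 m/s


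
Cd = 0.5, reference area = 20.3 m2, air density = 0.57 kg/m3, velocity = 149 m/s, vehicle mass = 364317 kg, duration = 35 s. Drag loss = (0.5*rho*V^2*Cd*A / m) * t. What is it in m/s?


D = 0.5 * 0.57 * 149^2 * 0.5 * 20.3 = 64221.94 N
a = 64221.94 / 364317 = 0.1763 m/s2
dV = 0.1763 * 35 = 6.2 m/s

6.2 m/s


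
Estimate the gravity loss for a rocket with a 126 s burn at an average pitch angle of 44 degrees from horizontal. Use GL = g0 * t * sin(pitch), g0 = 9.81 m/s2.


GL = 9.81 * 126 * sin(44 deg) = 859 m/s

859 m/s


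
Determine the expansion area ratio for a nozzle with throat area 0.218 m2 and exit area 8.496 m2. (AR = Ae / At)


AR = 8.496 / 0.218 = 39.0

39.0


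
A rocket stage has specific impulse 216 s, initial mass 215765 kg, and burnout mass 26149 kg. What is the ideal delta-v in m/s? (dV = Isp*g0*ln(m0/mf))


Ve = 216 * 9.81 = 2118.96 m/s
dV = 2118.96 * ln(215765/26149) = 4472 m/s

4472 m/s


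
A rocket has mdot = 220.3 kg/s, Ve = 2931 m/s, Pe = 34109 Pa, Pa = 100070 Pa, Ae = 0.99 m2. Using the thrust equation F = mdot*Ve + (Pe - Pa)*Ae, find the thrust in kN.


F = 220.3 * 2931 + (34109 - 100070) * 0.99 = 580398.0 N = 580.4 kN

580.4 kN


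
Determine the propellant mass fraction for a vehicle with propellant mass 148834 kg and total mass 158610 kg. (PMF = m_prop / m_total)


PMF = 148834 / 158610 = 0.938

0.938


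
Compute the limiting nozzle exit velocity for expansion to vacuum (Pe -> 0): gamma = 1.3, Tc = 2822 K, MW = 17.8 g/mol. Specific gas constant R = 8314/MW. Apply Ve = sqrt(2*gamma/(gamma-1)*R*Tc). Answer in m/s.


R = 8314 / 17.8 = 467.08 J/(kg.K)
Ve = sqrt(2 * 1.3 / (1.3 - 1) * 467.08 * 2822) = 3380 m/s

3380 m/s


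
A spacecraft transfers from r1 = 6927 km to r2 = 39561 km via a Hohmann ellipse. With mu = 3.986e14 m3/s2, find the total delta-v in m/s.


V1 = sqrt(mu/r1) = 7585.71 m/s
dV1 = V1*(sqrt(2*r2/(r1+r2)) - 1) = 2310.63 m/s
V2 = sqrt(mu/r2) = 3174.21 m/s
dV2 = V2*(1 - sqrt(2*r1/(r1+r2))) = 1441.39 m/s
Total dV = 3752 m/s

3752 m/s


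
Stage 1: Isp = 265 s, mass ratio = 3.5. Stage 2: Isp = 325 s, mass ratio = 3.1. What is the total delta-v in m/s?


dV1 = 265 * 9.81 * ln(3.5) = 3256.7 m/s
dV2 = 325 * 9.81 * ln(3.1) = 3607.2 m/s
Total dV = 3256.7 + 3607.2 = 6863.9 m/s ~ 6864 m/s

6864 m/s


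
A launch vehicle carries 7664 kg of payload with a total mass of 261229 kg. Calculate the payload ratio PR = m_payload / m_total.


PR = 7664 / 261229 = 0.0293

0.0293


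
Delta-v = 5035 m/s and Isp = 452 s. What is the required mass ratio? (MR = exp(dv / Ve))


Ve = 452 * 9.81 = 4434.12 m/s
MR = exp(5035 / 4434.12) = 3.113

3.113


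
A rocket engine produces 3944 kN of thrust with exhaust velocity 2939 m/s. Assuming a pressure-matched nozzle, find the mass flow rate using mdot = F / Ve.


mdot = F / Ve = 3944000 / 2939 = 1342.0 kg/s

1342.0 kg/s


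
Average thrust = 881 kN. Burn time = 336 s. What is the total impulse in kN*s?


It = 881 * 336 = 296016 kN*s

296016 kN*s


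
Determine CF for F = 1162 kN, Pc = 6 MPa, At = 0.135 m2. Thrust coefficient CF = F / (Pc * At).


CF = 1162000 / (6e6 * 0.135) = 1.43

1.43


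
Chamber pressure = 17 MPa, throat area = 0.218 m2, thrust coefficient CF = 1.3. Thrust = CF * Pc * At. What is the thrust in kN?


F = 1.3 * 17e6 * 0.218 = 4.8178e+06 N = 4817.8 kN

4817.8 kN


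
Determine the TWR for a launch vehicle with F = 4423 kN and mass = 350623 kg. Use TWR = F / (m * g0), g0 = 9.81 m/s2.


TWR = 4423000 / (350623 * 9.81) = 1.29

1.29


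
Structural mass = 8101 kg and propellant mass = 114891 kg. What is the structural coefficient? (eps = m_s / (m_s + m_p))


eps = 8101 / (8101 + 114891) = 0.0659

0.0659


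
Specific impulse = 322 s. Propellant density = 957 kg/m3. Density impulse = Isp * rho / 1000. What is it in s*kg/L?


rho*Isp = 322 * 957 / 1000 = 308 s*kg/L

308 s*kg/L


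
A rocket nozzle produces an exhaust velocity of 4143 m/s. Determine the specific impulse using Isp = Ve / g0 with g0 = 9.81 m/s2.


Isp = Ve / g0 = 4143 / 9.81 = 422.3 s

422.3 s


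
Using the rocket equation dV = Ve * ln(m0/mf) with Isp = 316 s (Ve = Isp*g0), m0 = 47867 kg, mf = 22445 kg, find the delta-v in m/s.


Ve = 316 * 9.81 = 3099.96 m/s
dV = 3099.96 * ln(47867/22445) = 2348 m/s

2348 m/s


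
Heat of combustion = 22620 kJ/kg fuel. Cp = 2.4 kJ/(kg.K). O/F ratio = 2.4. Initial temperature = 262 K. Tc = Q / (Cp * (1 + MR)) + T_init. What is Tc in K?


Tc = 22620 / (2.4 * (1 + 2.4)) + 262 = 3034 K

3034 K


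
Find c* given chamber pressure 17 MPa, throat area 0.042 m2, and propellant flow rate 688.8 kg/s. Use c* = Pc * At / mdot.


c* = 17e6 * 0.042 / 688.8 = 1037 m/s

1037 m/s


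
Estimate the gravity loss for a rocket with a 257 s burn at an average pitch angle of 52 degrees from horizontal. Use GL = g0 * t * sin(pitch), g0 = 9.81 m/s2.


GL = 9.81 * 257 * sin(52 deg) = 1987 m/s

1987 m/s


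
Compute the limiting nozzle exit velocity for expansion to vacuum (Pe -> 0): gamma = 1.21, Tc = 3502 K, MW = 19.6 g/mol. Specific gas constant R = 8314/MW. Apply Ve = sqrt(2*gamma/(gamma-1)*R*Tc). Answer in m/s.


R = 8314 / 19.6 = 424.18 J/(kg.K)
Ve = sqrt(2 * 1.21 / (1.21 - 1) * 424.18 * 3502) = 4137 m/s

4137 m/s


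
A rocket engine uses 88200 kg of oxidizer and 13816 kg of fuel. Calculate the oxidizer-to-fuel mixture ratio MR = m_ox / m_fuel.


MR = 88200 / 13816 = 6.38

6.38


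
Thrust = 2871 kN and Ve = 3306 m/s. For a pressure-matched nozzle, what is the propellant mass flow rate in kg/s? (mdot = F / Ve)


mdot = F / Ve = 2871000 / 3306 = 868.4 kg/s

868.4 kg/s


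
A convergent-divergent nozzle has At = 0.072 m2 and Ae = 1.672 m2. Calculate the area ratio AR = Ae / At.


AR = 1.672 / 0.072 = 23.2

23.2


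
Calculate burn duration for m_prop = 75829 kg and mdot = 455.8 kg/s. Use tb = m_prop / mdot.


tb = 75829 / 455.8 = 166.4 s

166.4 s


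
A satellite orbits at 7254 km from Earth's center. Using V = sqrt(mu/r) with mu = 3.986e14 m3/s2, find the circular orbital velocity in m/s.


V = sqrt(3.986e14 / 7254000) = 7413 m/s

7413 m/s


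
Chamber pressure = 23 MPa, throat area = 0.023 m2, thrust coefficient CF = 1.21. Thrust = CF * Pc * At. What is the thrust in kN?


F = 1.21 * 23e6 * 0.023 = 640090.0 N = 640.1 kN

640.1 kN


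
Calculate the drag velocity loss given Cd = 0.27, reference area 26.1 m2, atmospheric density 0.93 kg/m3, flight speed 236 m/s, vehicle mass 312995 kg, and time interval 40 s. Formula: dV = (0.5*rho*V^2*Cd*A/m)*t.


D = 0.5 * 0.93 * 236^2 * 0.27 * 26.1 = 182507.72 N
a = 182507.72 / 312995 = 0.5831 m/s2
dV = 0.5831 * 40 = 23.3 m/s

23.3 m/s


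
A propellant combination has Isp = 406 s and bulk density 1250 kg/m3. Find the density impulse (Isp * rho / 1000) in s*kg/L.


rho*Isp = 406 * 1250 / 1000 = 508 s*kg/L

508 s*kg/L


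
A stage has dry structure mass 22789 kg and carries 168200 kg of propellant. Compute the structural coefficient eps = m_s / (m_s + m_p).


eps = 22789 / (22789 + 168200) = 0.1193

0.1193


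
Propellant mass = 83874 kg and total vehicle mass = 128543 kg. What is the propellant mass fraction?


PMF = 83874 / 128543 = 0.652

0.652


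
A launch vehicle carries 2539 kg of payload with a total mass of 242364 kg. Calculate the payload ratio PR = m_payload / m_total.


PR = 2539 / 242364 = 0.0105

0.0105


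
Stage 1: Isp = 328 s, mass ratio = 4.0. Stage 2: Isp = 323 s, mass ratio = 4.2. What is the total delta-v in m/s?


dV1 = 328 * 9.81 * ln(4.0) = 4460.7 m/s
dV2 = 323 * 9.81 * ln(4.2) = 4547.3 m/s
Total dV = 4460.7 + 4547.3 = 9008.0 m/s ~ 9008 m/s

9008 m/s


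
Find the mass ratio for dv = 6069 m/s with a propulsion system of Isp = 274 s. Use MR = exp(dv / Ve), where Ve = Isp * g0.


Ve = 274 * 9.81 = 2687.94 m/s
MR = exp(6069 / 2687.94) = 9.563

9.563


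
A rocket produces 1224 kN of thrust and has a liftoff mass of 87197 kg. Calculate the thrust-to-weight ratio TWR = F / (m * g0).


TWR = 1224000 / (87197 * 9.81) = 1.43

1.43


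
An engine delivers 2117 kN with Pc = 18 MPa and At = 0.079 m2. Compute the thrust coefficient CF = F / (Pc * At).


CF = 2117000 / (18e6 * 0.079) = 1.49

1.49


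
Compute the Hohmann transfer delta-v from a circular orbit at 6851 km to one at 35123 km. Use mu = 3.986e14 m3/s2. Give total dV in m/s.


V1 = sqrt(mu/r1) = 7627.67 m/s
dV1 = V1*(sqrt(2*r2/(r1+r2)) - 1) = 2239.95 m/s
V2 = sqrt(mu/r2) = 3368.78 m/s
dV2 = V2*(1 - sqrt(2*r1/(r1+r2))) = 1444.03 m/s
Total dV = 3684 m/s

3684 m/s


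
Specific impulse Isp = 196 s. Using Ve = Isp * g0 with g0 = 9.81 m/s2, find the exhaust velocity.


Ve = Isp * g0 = 196 * 9.81 = 1922.8 m/s

1922.8 m/s


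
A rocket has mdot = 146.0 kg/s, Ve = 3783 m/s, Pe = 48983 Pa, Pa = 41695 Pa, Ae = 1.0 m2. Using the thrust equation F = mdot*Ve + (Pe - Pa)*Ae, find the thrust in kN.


F = 146.0 * 3783 + (48983 - 41695) * 1.0 = 559606.0 N = 559.6 kN

559.6 kN


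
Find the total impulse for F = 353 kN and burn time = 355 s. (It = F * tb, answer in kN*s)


It = 353 * 355 = 125315 kN*s

125315 kN*s


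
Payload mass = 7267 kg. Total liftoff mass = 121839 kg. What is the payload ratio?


PR = 7267 / 121839 = 0.0596

0.0596


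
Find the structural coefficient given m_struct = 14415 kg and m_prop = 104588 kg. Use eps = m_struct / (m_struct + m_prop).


eps = 14415 / (14415 + 104588) = 0.1211

0.1211


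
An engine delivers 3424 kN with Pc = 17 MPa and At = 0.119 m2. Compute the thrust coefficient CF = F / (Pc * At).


CF = 3424000 / (17e6 * 0.119) = 1.69

1.69


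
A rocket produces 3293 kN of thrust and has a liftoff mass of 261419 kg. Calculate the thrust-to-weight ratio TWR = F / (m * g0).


TWR = 3293000 / (261419 * 9.81) = 1.28

1.28


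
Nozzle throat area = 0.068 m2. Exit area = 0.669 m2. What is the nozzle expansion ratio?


AR = 0.669 / 0.068 = 9.8

9.8


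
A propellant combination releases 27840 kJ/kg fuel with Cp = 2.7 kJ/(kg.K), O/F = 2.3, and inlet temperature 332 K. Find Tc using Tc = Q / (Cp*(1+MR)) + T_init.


Tc = 27840 / (2.7 * (1 + 2.3)) + 332 = 3457 K

3457 K


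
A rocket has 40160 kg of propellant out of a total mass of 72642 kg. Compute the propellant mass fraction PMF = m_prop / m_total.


PMF = 40160 / 72642 = 0.553

0.553


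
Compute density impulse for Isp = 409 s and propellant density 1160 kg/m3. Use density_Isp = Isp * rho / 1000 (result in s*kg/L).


rho*Isp = 409 * 1160 / 1000 = 474 s*kg/L

474 s*kg/L


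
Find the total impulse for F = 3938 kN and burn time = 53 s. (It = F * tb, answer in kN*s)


It = 3938 * 53 = 208714 kN*s

208714 kN*s


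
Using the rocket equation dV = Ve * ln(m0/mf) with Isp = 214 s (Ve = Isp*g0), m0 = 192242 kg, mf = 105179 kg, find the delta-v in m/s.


Ve = 214 * 9.81 = 2099.34 m/s
dV = 2099.34 * ln(192242/105179) = 1266 m/s

1266 m/s


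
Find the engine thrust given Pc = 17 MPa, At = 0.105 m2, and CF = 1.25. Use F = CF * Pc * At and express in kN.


F = 1.25 * 17e6 * 0.105 = 2.2312e+06 N = 2231.2 kN

2231.2 kN


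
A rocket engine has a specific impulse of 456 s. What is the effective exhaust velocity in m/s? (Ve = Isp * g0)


Ve = Isp * g0 = 456 * 9.81 = 4473.4 m/s

4473.4 m/s


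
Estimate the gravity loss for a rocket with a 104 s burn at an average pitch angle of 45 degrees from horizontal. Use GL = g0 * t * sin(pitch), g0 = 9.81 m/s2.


GL = 9.81 * 104 * sin(45 deg) = 721 m/s

721 m/s


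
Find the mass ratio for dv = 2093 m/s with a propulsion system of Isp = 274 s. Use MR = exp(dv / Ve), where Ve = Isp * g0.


Ve = 274 * 9.81 = 2687.94 m/s
MR = exp(2093 / 2687.94) = 2.179

2.179


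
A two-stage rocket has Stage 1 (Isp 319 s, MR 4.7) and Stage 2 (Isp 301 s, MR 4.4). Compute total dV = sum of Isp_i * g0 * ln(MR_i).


dV1 = 319 * 9.81 * ln(4.7) = 4842.9 m/s
dV2 = 301 * 9.81 * ln(4.4) = 4374.9 m/s
Total dV = 4842.9 + 4374.9 = 9217.8 m/s ~ 9218 m/s

9218 m/s


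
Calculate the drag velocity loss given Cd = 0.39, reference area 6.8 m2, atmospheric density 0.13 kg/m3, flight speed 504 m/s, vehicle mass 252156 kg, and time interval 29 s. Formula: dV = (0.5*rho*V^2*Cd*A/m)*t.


D = 0.5 * 0.13 * 504^2 * 0.39 * 6.8 = 43787.28 N
a = 43787.28 / 252156 = 0.1737 m/s2
dV = 0.1737 * 29 = 5.0 m/s

5.0 m/s


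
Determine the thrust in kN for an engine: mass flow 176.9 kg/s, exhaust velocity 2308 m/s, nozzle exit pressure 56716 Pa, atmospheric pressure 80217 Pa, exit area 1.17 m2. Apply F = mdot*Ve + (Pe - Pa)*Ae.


F = 176.9 * 2308 + (56716 - 80217) * 1.17 = 380789.0 N = 380.8 kN

380.8 kN


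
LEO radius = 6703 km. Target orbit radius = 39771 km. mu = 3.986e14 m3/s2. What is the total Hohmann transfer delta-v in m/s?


V1 = sqrt(mu/r1) = 7711.41 m/s
dV1 = V1*(sqrt(2*r2/(r1+r2)) - 1) = 2377.1 m/s
V2 = sqrt(mu/r2) = 3165.81 m/s
dV2 = V2*(1 - sqrt(2*r1/(r1+r2))) = 1465.5 m/s
Total dV = 3843 m/s

3843 m/s


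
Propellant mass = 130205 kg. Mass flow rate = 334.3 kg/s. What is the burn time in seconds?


tb = 130205 / 334.3 = 389.5 s

389.5 s


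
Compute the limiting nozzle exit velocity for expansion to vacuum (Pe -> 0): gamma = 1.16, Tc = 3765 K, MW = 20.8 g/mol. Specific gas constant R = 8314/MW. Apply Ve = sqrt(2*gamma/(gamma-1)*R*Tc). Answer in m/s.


R = 8314 / 20.8 = 399.71 J/(kg.K)
Ve = sqrt(2 * 1.16 / (1.16 - 1) * 399.71 * 3765) = 4671 m/s

4671 m/s


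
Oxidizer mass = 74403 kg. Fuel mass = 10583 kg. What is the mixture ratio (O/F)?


MR = 74403 / 10583 = 7.03

7.03


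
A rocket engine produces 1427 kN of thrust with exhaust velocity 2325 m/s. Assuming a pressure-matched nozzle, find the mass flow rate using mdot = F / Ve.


mdot = F / Ve = 1427000 / 2325 = 613.8 kg/s

613.8 kg/s


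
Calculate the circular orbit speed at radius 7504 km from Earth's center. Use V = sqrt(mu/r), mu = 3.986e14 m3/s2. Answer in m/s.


V = sqrt(3.986e14 / 7504000) = 7288 m/s

7288 m/s


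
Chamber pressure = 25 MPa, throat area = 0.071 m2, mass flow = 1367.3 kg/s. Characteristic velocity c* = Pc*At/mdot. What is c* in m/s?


c* = 25e6 * 0.071 / 1367.3 = 1298 m/s

1298 m/s


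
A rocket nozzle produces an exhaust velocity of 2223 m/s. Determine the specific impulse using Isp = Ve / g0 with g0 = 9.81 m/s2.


Isp = Ve / g0 = 2223 / 9.81 = 226.6 s

226.6 s


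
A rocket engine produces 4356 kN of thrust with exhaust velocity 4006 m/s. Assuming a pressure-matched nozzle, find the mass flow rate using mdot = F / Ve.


mdot = F / Ve = 4356000 / 4006 = 1087.4 kg/s

1087.4 kg/s


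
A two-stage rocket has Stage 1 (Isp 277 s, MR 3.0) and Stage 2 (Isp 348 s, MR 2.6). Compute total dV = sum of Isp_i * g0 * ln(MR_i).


dV1 = 277 * 9.81 * ln(3.0) = 2985.3 m/s
dV2 = 348 * 9.81 * ln(2.6) = 3262.0 m/s
Total dV = 2985.3 + 3262.0 = 6247.3 m/s ~ 6247 m/s

6247 m/s


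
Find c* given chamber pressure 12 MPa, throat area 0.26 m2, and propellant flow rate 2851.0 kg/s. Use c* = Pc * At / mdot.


c* = 12e6 * 0.26 / 2851.0 = 1094 m/s

1094 m/s


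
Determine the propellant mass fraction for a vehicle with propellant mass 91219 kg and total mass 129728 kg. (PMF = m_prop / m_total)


PMF = 91219 / 129728 = 0.703

0.703


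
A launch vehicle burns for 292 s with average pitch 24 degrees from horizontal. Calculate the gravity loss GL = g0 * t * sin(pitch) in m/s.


GL = 9.81 * 292 * sin(24 deg) = 1165 m/s

1165 m/s


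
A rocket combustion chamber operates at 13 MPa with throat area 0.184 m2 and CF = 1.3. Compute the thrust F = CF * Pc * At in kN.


F = 1.3 * 13e6 * 0.184 = 3.1096e+06 N = 3109.6 kN

3109.6 kN


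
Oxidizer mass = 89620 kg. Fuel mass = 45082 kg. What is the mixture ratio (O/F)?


MR = 89620 / 45082 = 1.99

1.99


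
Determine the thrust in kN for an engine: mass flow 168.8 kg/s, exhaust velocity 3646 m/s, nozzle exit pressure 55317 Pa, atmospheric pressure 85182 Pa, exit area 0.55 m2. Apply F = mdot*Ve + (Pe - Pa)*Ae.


F = 168.8 * 3646 + (55317 - 85182) * 0.55 = 599019.0 N = 599.0 kN

599.0 kN


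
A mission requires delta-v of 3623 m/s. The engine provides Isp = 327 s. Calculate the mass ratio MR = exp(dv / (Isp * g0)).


Ve = 327 * 9.81 = 3207.87 m/s
MR = exp(3623 / 3207.87) = 3.094

3.094


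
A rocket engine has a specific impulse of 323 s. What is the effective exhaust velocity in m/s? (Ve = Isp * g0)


Ve = Isp * g0 = 323 * 9.81 = 3168.6 m/s

3168.6 m/s


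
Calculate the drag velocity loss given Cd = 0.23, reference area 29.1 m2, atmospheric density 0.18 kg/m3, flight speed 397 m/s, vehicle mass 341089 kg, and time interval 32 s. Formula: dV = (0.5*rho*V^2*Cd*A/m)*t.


D = 0.5 * 0.18 * 397^2 * 0.23 * 29.1 = 94938.93 N
a = 94938.93 / 341089 = 0.2783 m/s2
dV = 0.2783 * 32 = 8.9 m/s

8.9 m/s


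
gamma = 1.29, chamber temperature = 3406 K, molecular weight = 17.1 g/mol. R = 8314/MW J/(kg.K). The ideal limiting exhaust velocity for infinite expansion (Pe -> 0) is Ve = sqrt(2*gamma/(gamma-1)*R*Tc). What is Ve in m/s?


R = 8314 / 17.1 = 486.2 J/(kg.K)
Ve = sqrt(2 * 1.29 / (1.29 - 1) * 486.2 * 3406) = 3838 m/s

3838 m/s


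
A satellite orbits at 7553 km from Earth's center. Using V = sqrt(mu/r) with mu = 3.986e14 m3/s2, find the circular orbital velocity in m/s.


V = sqrt(3.986e14 / 7553000) = 7265 m/s

7265 m/s


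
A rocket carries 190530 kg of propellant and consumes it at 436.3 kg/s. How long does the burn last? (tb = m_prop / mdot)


tb = 190530 / 436.3 = 436.7 s

436.7 s


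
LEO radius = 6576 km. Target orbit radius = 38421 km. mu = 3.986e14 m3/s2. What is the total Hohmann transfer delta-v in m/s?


V1 = sqrt(mu/r1) = 7785.52 m/s
dV1 = V1*(sqrt(2*r2/(r1+r2)) - 1) = 2388.56 m/s
V2 = sqrt(mu/r2) = 3220.95 m/s
dV2 = V2*(1 - sqrt(2*r1/(r1+r2))) = 1479.59 m/s
Total dV = 3868 m/s

3868 m/s


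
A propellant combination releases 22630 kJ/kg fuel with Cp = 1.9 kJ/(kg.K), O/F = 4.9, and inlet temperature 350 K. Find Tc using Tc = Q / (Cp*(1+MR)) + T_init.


Tc = 22630 / (1.9 * (1 + 4.9)) + 350 = 2369 K

2369 K


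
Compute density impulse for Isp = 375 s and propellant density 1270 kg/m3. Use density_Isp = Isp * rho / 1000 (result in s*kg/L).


rho*Isp = 375 * 1270 / 1000 = 476 s*kg/L

476 s*kg/L


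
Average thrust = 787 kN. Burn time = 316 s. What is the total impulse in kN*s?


It = 787 * 316 = 248692 kN*s

248692 kN*s


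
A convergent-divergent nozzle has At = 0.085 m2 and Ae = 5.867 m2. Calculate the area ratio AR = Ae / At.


AR = 5.867 / 0.085 = 69.0

69.0


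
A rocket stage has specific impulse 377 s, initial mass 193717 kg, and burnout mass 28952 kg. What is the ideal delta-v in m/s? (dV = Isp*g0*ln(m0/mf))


Ve = 377 * 9.81 = 3698.37 m/s
dV = 3698.37 * ln(193717/28952) = 7030 m/s

7030 m/s


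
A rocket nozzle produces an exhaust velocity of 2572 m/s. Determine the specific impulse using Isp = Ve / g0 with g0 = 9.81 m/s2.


Isp = Ve / g0 = 2572 / 9.81 = 262.2 s

262.2 s


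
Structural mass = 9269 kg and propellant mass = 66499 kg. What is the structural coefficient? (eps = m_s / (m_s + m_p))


eps = 9269 / (9269 + 66499) = 0.1223

0.1223


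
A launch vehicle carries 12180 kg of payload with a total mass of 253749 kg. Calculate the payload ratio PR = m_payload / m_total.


PR = 12180 / 253749 = 0.048

0.048


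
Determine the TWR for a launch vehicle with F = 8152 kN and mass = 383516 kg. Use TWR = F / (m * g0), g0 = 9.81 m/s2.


TWR = 8152000 / (383516 * 9.81) = 2.17

2.17


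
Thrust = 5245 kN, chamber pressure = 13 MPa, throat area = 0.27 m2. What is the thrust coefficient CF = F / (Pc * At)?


CF = 5245000 / (13e6 * 0.27) = 1.49

1.49


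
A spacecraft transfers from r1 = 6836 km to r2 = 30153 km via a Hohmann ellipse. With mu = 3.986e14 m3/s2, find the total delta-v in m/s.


V1 = sqrt(mu/r1) = 7636.03 m/s
dV1 = V1*(sqrt(2*r2/(r1+r2)) - 1) = 2114.13 m/s
V2 = sqrt(mu/r2) = 3635.83 m/s
dV2 = V2*(1 - sqrt(2*r1/(r1+r2))) = 1425.37 m/s
Total dV = 3539 m/s

3539 m/s


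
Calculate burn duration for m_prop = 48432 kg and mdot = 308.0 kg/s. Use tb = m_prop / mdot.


tb = 48432 / 308.0 = 157.2 s

157.2 s


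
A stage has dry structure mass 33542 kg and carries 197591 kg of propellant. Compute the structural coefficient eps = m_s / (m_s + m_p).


eps = 33542 / (33542 + 197591) = 0.1451

0.1451


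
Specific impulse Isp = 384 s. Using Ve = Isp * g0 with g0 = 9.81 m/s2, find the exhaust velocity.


Ve = Isp * g0 = 384 * 9.81 = 3767.0 m/s

3767.0 m/s


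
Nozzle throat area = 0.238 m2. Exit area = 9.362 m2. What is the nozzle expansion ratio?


AR = 9.362 / 0.238 = 39.3

39.3


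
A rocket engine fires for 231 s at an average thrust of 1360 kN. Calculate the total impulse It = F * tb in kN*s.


It = 1360 * 231 = 314160 kN*s

314160 kN*s


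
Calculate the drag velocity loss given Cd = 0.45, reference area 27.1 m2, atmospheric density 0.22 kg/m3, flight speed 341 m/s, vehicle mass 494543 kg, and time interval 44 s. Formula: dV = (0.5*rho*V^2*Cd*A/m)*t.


D = 0.5 * 0.22 * 341^2 * 0.45 * 27.1 = 155985.15 N
a = 155985.15 / 494543 = 0.3154 m/s2
dV = 0.3154 * 44 = 13.9 m/s

13.9 m/s


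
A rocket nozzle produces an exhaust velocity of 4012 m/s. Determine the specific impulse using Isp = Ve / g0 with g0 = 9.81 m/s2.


Isp = Ve / g0 = 4012 / 9.81 = 409.0 s

409.0 s


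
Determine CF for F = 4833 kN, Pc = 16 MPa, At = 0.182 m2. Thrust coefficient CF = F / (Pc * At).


CF = 4833000 / (16e6 * 0.182) = 1.66

1.66


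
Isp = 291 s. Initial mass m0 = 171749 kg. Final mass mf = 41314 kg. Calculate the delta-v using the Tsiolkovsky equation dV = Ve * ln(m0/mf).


Ve = 291 * 9.81 = 2854.71 m/s
dV = 2854.71 * ln(171749/41314) = 4067 m/s

4067 m/s


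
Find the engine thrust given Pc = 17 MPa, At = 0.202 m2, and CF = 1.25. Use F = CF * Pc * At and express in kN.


F = 1.25 * 17e6 * 0.202 = 4.2925e+06 N = 4292.5 kN

4292.5 kN


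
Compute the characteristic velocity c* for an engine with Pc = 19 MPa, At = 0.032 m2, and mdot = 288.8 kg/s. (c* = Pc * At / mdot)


c* = 19e6 * 0.032 / 288.8 = 2105 m/s

2105 m/s


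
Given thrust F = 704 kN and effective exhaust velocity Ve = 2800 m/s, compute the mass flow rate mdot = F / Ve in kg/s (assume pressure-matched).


mdot = F / Ve = 704000 / 2800 = 251.4 kg/s

251.4 kg/s


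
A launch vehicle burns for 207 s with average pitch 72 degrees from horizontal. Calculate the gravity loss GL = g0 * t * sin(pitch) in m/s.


GL = 9.81 * 207 * sin(72 deg) = 1931 m/s

1931 m/s


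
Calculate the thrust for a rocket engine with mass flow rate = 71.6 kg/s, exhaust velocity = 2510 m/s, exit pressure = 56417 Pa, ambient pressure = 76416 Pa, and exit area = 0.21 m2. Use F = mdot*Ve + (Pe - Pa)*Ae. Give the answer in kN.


F = 71.6 * 2510 + (56417 - 76416) * 0.21 = 175516.0 N = 175.5 kN

175.5 kN


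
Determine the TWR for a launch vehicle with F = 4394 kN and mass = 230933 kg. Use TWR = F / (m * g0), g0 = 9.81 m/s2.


TWR = 4394000 / (230933 * 9.81) = 1.94

1.94


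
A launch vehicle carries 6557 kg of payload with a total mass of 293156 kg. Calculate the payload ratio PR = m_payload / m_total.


PR = 6557 / 293156 = 0.0224

0.0224


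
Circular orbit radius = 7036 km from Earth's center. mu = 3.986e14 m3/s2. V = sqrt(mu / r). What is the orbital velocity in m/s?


V = sqrt(3.986e14 / 7036000) = 7527 m/s

7527 m/s


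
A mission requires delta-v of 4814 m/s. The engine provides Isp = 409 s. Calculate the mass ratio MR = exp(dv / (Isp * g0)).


Ve = 409 * 9.81 = 4012.29 m/s
MR = exp(4814 / 4012.29) = 3.319

3.319


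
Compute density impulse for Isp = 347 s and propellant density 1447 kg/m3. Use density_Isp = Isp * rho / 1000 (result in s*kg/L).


rho*Isp = 347 * 1447 / 1000 = 502 s*kg/L

502 s*kg/L


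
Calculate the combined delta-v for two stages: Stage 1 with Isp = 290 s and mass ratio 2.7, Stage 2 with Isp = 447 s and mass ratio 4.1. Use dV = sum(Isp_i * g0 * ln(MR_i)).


dV1 = 290 * 9.81 * ln(2.7) = 2825.7 m/s
dV2 = 447 * 9.81 * ln(4.1) = 6187.3 m/s
Total dV = 2825.7 + 6187.3 = 9013.0 m/s ~ 9013 m/s

9013 m/s


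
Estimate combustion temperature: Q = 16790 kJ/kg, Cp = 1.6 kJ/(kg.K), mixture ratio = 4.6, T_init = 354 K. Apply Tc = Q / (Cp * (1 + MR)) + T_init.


Tc = 16790 / (1.6 * (1 + 4.6)) + 354 = 2228 K

2228 K


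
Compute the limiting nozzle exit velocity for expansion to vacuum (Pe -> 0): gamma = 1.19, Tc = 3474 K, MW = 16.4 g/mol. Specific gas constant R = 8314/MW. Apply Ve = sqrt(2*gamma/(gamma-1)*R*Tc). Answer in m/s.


R = 8314 / 16.4 = 506.95 J/(kg.K)
Ve = sqrt(2 * 1.19 / (1.19 - 1) * 506.95 * 3474) = 4697 m/s

4697 m/s


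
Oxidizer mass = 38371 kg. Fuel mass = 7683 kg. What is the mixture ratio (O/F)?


MR = 38371 / 7683 = 4.99

4.99


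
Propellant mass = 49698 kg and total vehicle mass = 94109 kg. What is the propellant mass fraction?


PMF = 49698 / 94109 = 0.528

0.528


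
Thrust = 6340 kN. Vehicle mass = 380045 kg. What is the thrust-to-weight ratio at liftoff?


TWR = 6340000 / (380045 * 9.81) = 1.7

1.7


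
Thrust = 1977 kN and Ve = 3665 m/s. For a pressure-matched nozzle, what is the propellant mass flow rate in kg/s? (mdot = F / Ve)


mdot = F / Ve = 1977000 / 3665 = 539.4 kg/s

539.4 kg/s


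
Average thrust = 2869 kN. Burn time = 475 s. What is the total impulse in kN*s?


It = 2869 * 475 = 1362775 kN*s

1362775 kN*s


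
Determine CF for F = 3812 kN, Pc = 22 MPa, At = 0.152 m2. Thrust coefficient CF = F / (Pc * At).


CF = 3812000 / (22e6 * 0.152) = 1.14

1.14


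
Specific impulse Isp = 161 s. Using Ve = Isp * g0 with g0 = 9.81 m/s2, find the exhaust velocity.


Ve = Isp * g0 = 161 * 9.81 = 1579.4 m/s

1579.4 m/s


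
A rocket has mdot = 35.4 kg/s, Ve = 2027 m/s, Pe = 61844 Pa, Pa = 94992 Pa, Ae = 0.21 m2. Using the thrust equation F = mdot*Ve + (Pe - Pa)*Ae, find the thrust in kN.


F = 35.4 * 2027 + (61844 - 94992) * 0.21 = 64795.0 N = 64.8 kN

64.8 kN


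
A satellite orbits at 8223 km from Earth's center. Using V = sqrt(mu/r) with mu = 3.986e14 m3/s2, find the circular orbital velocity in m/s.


V = sqrt(3.986e14 / 8223000) = 6962 m/s

6962 m/s


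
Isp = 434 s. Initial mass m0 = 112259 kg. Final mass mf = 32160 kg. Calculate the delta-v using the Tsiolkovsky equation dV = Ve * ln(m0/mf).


Ve = 434 * 9.81 = 4257.54 m/s
dV = 4257.54 * ln(112259/32160) = 5322 m/s

5322 m/s


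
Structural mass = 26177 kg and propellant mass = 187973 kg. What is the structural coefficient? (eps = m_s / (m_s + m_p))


eps = 26177 / (26177 + 187973) = 0.1222

0.1222


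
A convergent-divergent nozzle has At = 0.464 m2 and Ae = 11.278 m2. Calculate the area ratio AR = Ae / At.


AR = 11.278 / 0.464 = 24.3

24.3


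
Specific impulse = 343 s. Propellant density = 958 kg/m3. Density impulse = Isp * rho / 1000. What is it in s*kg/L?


rho*Isp = 343 * 958 / 1000 = 329 s*kg/L

329 s*kg/L


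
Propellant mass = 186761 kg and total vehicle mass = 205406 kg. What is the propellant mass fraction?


PMF = 186761 / 205406 = 0.909

0.909


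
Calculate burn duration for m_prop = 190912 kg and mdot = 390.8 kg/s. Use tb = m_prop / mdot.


tb = 190912 / 390.8 = 488.5 s

488.5 s


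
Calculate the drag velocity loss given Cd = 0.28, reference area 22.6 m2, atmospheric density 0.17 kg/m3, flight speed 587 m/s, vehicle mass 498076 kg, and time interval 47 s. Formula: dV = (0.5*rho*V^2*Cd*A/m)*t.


D = 0.5 * 0.17 * 587^2 * 0.28 * 22.6 = 185336.77 N
a = 185336.77 / 498076 = 0.3721 m/s2
dV = 0.3721 * 47 = 17.5 m/s

17.5 m/s


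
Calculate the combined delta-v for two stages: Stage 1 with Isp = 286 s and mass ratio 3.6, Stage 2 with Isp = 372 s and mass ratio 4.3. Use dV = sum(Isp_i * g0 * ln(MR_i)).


dV1 = 286 * 9.81 * ln(3.6) = 3593.9 m/s
dV2 = 372 * 9.81 * ln(4.3) = 5323.0 m/s
Total dV = 3593.9 + 5323.0 = 8916.9 m/s ~ 8917 m/s

8917 m/s


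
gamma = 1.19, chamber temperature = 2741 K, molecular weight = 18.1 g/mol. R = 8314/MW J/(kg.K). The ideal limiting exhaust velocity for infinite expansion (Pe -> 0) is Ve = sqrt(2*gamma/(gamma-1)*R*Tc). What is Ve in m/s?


R = 8314 / 18.1 = 459.34 J/(kg.K)
Ve = sqrt(2 * 1.19 / (1.19 - 1) * 459.34 * 2741) = 3971 m/s

3971 m/s


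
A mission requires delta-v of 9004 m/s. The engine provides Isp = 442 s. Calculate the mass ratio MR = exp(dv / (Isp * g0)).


Ve = 442 * 9.81 = 4336.02 m/s
MR = exp(9004 / 4336.02) = 7.977

7.977


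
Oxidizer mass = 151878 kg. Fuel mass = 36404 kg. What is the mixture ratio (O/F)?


MR = 151878 / 36404 = 4.17

4.17


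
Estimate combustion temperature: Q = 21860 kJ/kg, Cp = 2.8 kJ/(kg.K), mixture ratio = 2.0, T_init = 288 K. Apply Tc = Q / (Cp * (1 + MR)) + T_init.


Tc = 21860 / (2.8 * (1 + 2.0)) + 288 = 2890 K

2890 K


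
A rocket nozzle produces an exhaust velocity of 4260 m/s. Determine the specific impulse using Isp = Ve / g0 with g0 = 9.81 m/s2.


Isp = Ve / g0 = 4260 / 9.81 = 434.3 s

434.3 s


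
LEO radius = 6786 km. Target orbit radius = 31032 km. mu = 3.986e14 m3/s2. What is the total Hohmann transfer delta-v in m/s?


V1 = sqrt(mu/r1) = 7664.11 m/s
dV1 = V1*(sqrt(2*r2/(r1+r2)) - 1) = 2154.1 m/s
V2 = sqrt(mu/r2) = 3583.97 m/s
dV2 = V2*(1 - sqrt(2*r1/(r1+r2))) = 1436.94 m/s
Total dV = 3591 m/s

3591 m/s


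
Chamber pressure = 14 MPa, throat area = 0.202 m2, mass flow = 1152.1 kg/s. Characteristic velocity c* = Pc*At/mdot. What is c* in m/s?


c* = 14e6 * 0.202 / 1152.1 = 2455 m/s

2455 m/s


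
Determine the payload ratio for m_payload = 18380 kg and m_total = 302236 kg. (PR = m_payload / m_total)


PR = 18380 / 302236 = 0.0608

0.0608


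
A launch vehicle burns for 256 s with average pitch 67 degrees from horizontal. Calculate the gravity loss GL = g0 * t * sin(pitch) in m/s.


GL = 9.81 * 256 * sin(67 deg) = 2312 m/s

2312 m/s


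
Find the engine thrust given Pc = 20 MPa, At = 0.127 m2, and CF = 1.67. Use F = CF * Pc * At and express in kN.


F = 1.67 * 20e6 * 0.127 = 4.2418e+06 N = 4241.8 kN

4241.8 kN


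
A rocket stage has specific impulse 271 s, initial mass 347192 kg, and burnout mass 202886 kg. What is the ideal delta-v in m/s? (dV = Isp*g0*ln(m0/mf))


Ve = 271 * 9.81 = 2658.51 m/s
dV = 2658.51 * ln(347192/202886) = 1428 m/s

1428 m/s


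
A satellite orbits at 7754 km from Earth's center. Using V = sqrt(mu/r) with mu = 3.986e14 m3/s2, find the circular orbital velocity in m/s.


V = sqrt(3.986e14 / 7754000) = 7170 m/s

7170 m/s


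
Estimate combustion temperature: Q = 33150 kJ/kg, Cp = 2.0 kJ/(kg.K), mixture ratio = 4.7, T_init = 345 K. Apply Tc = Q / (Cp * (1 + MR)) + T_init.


Tc = 33150 / (2.0 * (1 + 4.7)) + 345 = 3253 K

3253 K


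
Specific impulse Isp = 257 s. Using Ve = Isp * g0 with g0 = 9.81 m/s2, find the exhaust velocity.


Ve = Isp * g0 = 257 * 9.81 = 2521.2 m/s

2521.2 m/s


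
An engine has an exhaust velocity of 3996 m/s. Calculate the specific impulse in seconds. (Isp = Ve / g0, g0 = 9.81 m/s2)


Isp = Ve / g0 = 3996 / 9.81 = 407.3 s

407.3 s


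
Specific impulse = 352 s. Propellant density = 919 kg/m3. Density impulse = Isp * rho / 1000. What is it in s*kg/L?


rho*Isp = 352 * 919 / 1000 = 323 s*kg/L

323 s*kg/L


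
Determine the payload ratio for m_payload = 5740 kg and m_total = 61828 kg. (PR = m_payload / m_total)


PR = 5740 / 61828 = 0.0928

0.0928
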